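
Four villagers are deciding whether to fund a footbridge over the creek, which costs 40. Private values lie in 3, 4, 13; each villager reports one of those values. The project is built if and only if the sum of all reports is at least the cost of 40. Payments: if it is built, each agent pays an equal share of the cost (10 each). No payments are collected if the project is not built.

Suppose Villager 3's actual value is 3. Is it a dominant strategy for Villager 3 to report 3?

Yes

Check each profile of the others' reports and compare truth against every alternative report.
Others report (13, 13, 13): truth gives -7, best alternative gives -7.
Others report (3, 3, 3): truth gives 0, best alternative gives 0.
Others report (3, 3, 4): truth gives 0, best alternative gives 0.
Others report (3, 3, 13): truth gives 0, best alternative gives 0.
Others report (3, 4, 3): truth gives 0, best alternative gives 0.
Others report (3, 4, 4): truth gives 0, best alternative gives 0.
(Remaining 21 profiles checked similarly; truth is weakly best in each.)
In every case the truthful report is at least as good as any alternative, so it is a dominant strategy.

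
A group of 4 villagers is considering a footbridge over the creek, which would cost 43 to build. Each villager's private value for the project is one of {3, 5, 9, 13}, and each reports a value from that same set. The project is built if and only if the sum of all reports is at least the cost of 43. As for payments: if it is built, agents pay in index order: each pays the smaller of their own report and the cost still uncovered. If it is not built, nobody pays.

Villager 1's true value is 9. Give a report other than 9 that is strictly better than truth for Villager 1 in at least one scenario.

5

Suppose Villager 2 reports 13, Villager 3 reports 13 and Villager 4 reports 13.
Report 9: project built, pays 9, utility 9 - 9 = 0.
Report 5: project built, pays 5, utility 9 - 5 = 4.
So reporting 5 beats truth here (4 > 0).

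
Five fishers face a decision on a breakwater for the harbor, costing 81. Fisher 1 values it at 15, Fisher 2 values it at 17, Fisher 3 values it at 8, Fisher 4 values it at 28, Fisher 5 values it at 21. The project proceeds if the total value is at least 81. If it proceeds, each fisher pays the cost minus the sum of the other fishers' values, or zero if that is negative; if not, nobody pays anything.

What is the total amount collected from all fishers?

Total value 89 ≥ cost 81, so it is built.
Fisher 1: others sum to 74; max(0, 81 - 74) = 7.
Fisher 2: others sum to 72; max(0, 81 - 72) = 9.
Fisher 3: others sum to 81; max(0, 81 - 81) = 0.
Fisher 4: others sum to 61; max(0, 81 - 61) = 20.
Fisher 5: others sum to 68; max(0, 81 - 68) = 13.
Total collected = 7 + 9 + 0 + 20 + 13 = 49.

49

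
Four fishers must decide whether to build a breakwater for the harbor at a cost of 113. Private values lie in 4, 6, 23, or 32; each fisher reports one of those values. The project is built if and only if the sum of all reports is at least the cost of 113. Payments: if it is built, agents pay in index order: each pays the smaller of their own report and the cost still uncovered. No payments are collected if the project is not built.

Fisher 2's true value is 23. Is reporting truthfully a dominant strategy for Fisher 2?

Check each profile of the others' reports and compare truth against every alternative report.
Others report (4, 4, 4): truth gives 0, best alternative gives 0.
Others report (4, 4, 6): truth gives 0, best alternative gives 0.
Others report (4, 4, 23): truth gives 0, best alternative gives 0.
Others report (4, 4, 32): truth gives 0, best alternative gives 0.
Others report (4, 6, 4): truth gives 0, best alternative gives 0.
Others report (4, 6, 6): truth gives 0, best alternative gives 0.
(Remaining 58 profiles checked similarly; truth is weakly best in each.)
In every case the truthful report is at least as good as any alternative, so it is a dominant strategy.

Yes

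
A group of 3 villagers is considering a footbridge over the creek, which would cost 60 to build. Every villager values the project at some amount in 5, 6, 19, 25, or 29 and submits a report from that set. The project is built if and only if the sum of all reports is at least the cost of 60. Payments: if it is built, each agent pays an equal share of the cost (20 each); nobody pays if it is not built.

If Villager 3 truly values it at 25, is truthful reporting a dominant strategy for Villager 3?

Consider the case where Villager 1 reports 5 and Villager 2 reports 29.
Truthful report 25: project not built, utility 0.
Report 29 instead: project built, pays 20, utility 25 - 20 = 5.
Since 5 > 0, reporting 29 is strictly better here, so truthful reporting is not dominant.

No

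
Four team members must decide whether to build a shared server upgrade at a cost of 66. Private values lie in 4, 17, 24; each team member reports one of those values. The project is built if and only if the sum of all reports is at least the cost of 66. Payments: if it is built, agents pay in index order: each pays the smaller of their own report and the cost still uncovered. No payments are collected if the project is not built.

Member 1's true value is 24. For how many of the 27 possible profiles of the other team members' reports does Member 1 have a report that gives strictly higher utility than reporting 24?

Others report (4, 24, 24): truth gives 0; report 17 gives 7 > 0. Violating.
Others report (17, 17, 17): truth gives 0; report 17 gives 7 > 0. Violating.
Others report (17, 17, 24): truth gives 0; report 17 gives 7 > 0. Violating.
Others report (17, 24, 17): truth gives 0; report 17 gives 7 > 0. Violating.
Others report (4, 4, 4): truth gives 0; no alternative beats it.
Others report (4, 4, 17): truth gives 0; no alternative beats it.
(Checking all 27 profiles: 11 have a profitable deviation, 16 do not.)

11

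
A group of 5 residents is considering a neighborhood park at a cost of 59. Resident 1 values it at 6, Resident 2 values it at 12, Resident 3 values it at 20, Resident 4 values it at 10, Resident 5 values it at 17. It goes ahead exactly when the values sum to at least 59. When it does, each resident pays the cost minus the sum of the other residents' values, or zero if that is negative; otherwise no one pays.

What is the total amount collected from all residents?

35

Total value 65 ≥ cost 59, so it is built.
Resident 1: others sum to 59; max(0, 59 - 59) = 0.
Resident 2: others sum to 53; max(0, 59 - 53) = 6.
Resident 3: others sum to 45; max(0, 59 - 45) = 14.
Resident 4: others sum to 55; max(0, 59 - 55) = 4.
Resident 5: others sum to 48; max(0, 59 - 48) = 11.
Total collected = 0 + 6 + 14 + 4 + 11 = 35.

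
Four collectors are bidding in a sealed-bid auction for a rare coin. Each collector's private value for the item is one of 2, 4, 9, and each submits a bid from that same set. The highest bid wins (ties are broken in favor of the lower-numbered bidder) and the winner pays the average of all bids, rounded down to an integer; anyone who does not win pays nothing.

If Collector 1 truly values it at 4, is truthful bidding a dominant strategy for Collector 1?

Check each profile of the others' bids and compare truth against every alternative bid.
Others bid (2, 2, 4): truth gives 1, best alternative gives 0.
Others bid (2, 4, 2): truth gives 1, best alternative gives 0.
Others bid (2, 4, 4): truth gives 1, best alternative gives 0.
Others bid (4, 2, 2): truth gives 1, best alternative gives 0.
Others bid (4, 2, 4): truth gives 1, best alternative gives 0.
Others bid (4, 4, 2): truth gives 1, best alternative gives 0.
(Remaining 21 profiles checked similarly; truth is weakly best in each.)
In every case the truthful bid is at least as good as any alternative, so it is a dominant strategy.

Yes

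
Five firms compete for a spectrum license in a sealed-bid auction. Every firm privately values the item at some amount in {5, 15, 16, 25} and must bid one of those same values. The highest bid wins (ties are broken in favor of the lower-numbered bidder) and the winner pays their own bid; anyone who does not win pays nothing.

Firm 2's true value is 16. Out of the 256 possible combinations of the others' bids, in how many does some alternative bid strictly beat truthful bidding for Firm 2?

Others bid (5, 5, 5, 5): truth gives 0; bid 15 gives 1 > 0. Violating.
Others bid (5, 5, 5, 15): truth gives 0; bid 15 gives 1 > 0. Violating.
Others bid (5, 5, 15, 5): truth gives 0; bid 15 gives 1 > 0. Violating.
Others bid (5, 5, 15, 15): truth gives 0; bid 15 gives 1 > 0. Violating.
Others bid (5, 5, 5, 16): truth gives 0; no alternative beats it.
Others bid (5, 5, 5, 25): truth gives 0; no alternative beats it.
(Checking all 256 profiles: 8 have a profitable deviation, 248 do not.)

8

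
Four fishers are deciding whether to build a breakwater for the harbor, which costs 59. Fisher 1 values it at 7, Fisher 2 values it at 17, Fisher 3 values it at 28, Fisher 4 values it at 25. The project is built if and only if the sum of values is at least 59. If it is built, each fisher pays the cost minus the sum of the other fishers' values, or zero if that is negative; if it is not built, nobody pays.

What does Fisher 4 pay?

Total value 77 ≥ cost 59, so the project is built.
The other fishers' values sum to 52.
Cost minus that sum is 59 - 52 = 7.

7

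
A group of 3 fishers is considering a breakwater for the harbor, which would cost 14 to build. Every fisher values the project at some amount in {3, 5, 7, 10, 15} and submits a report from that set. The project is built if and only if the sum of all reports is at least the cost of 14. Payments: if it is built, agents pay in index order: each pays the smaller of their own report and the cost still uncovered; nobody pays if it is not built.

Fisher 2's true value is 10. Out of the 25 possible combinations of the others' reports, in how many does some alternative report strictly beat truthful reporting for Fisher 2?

19

Others report (3, 5): truth gives 0; report 7 gives 3 > 0. Violating.
Others report (3, 7): truth gives 0; report 5 gives 5 > 0. Violating.
Others report (3, 10): truth gives 0; report 3 gives 7 > 0. Violating.
Others report (3, 15): truth gives 0; report 3 gives 7 > 0. Violating.
Others report (3, 3): truth gives 0; no alternative beats it.
Others report (15, 3): truth gives 10; no alternative beats it.
(Checking all 25 profiles: 19 have a profitable deviation, 6 do not.)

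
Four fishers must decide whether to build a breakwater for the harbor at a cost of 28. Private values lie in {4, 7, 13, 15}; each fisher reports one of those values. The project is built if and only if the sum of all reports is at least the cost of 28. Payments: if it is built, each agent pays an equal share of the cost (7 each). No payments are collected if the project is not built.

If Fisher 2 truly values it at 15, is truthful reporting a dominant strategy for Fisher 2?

Yes

Check each profile of the others' reports and compare truth against every alternative report.
Others report (4, 4, 7): truth gives 8, best alternative gives 8.
Others report (4, 4, 13): truth gives 8, best alternative gives 8.
Others report (4, 4, 15): truth gives 8, best alternative gives 8.
Others report (4, 7, 4): truth gives 8, best alternative gives 8.
Others report (4, 7, 7): truth gives 8, best alternative gives 8.
Others report (4, 7, 13): truth gives 8, best alternative gives 8.
(Remaining 58 profiles checked similarly; truth is weakly best in each.)
In every case the truthful report is at least as good as any alternative, so it is a dominant strategy.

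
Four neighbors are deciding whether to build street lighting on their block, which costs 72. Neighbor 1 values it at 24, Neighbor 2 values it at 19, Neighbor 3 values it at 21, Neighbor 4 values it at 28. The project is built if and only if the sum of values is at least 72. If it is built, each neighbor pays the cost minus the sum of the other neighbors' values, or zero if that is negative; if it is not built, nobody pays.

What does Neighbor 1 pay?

4

Total value 92 ≥ cost 72, so the project is built.
The other neighbors' values sum to 68.
Cost minus that sum is 72 - 68 = 4.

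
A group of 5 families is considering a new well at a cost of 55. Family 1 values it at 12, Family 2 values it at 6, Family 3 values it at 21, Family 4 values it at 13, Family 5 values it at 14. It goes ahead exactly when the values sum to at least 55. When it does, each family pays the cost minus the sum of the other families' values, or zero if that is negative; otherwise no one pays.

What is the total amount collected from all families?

16

Total value 66 ≥ cost 55, so it is built.
Family 1: others sum to 54; max(0, 55 - 54) = 1.
Family 2: others sum to 60; max(0, 55 - 60) = 0.
Family 3: others sum to 45; max(0, 55 - 45) = 10.
Family 4: others sum to 53; max(0, 55 - 53) = 2.
Family 5: others sum to 52; max(0, 55 - 52) = 3.
Total collected = 1 + 0 + 10 + 2 + 3 = 16.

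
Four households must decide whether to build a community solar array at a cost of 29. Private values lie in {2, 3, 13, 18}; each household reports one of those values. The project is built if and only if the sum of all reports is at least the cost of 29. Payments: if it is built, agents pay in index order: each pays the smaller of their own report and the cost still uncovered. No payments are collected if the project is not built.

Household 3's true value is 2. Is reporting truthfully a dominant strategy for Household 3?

Yes

Check each profile of the others' reports and compare truth against every alternative report.
Others report (2, 13, 13): truth gives 0, best alternative gives -1.
Others report (2, 13, 18): truth gives 0, best alternative gives -1.
Others report (2, 18, 13): truth gives 0, best alternative gives -1.
Others report (2, 18, 18): truth gives 0, best alternative gives -1.
Others report (3, 13, 13): truth gives 0, best alternative gives -1.
Others report (3, 13, 18): truth gives 0, best alternative gives -1.
(Remaining 58 profiles checked similarly; truth is weakly best in each.)
In every case the truthful report is at least as good as any alternative, so it is a dominant strategy.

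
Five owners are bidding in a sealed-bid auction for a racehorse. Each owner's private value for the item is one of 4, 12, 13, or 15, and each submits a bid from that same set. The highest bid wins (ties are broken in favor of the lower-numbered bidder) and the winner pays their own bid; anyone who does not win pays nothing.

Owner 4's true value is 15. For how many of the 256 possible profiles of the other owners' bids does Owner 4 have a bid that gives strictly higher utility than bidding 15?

24

Others bid (4, 4, 4, 4): truth gives 0; bid 12 gives 3 > 0. Violating.
Others bid (4, 4, 4, 12): truth gives 0; bid 12 gives 3 > 0. Violating.
Others bid (4, 4, 4, 13): truth gives 0; bid 13 gives 2 > 0. Violating.
Others bid (4, 4, 12, 4): truth gives 0; bid 13 gives 2 > 0. Violating.
Others bid (4, 4, 4, 15): truth gives 0; no alternative beats it.
Others bid (4, 4, 12, 15): truth gives 0; no alternative beats it.
(Checking all 256 profiles: 24 have a profitable deviation, 232 do not.)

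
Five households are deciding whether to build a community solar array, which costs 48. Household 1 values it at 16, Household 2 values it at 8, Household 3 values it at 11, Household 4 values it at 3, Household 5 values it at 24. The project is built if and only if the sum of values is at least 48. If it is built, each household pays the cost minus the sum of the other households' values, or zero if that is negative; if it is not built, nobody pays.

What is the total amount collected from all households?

12

Total value 62 ≥ cost 48, so it is built.
Household 1: others sum to 46; max(0, 48 - 46) = 2.
Household 2: others sum to 54; max(0, 48 - 54) = 0.
Household 3: others sum to 51; max(0, 48 - 51) = 0.
Household 4: others sum to 59; max(0, 48 - 59) = 0.
Household 5: others sum to 38; max(0, 48 - 38) = 10.
Total collected = 2 + 0 + 0 + 0 + 10 = 12.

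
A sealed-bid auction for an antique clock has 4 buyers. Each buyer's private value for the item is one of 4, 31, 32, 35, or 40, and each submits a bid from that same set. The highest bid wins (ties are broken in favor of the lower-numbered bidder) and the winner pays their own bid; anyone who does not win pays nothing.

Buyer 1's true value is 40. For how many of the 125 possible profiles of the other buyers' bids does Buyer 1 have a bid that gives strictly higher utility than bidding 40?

64

Others bid (4, 4, 4): truth gives 0; bid 4 gives 36 > 0. Violating.
Others bid (4, 4, 31): truth gives 0; bid 31 gives 9 > 0. Violating.
Others bid (4, 4, 32): truth gives 0; bid 32 gives 8 > 0. Violating.
Others bid (4, 4, 35): truth gives 0; bid 35 gives 5 > 0. Violating.
Others bid (4, 4, 40): truth gives 0; no alternative beats it.
Others bid (4, 31, 40): truth gives 0; no alternative beats it.
(Checking all 125 profiles: 64 have a profitable deviation, 61 do not.)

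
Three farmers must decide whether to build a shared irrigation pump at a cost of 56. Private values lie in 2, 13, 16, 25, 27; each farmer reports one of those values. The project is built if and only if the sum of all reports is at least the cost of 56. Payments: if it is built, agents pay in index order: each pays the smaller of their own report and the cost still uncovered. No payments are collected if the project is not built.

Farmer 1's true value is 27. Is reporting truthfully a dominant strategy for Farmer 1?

No

Consider the case where Farmer 2 reports 13 and Farmer 3 reports 25.
Truthful report 27: project built, pays 27, utility 27 - 27 = 0.
Report 25 instead: project built, pays 25, utility 27 - 25 = 2.
Since 2 > 0, reporting 25 is strictly better here, so truthful reporting is not dominant.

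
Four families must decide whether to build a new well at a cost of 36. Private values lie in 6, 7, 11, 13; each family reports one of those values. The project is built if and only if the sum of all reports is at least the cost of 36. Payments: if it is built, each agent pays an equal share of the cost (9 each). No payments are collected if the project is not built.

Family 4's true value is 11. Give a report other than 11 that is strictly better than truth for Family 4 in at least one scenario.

Suppose Family 1 reports 6, Family 2 reports 6 and Family 3 reports 11.
Report 11: project not built, utility 0.
Report 13: project built, pays 9, utility 11 - 9 = 2.
So reporting 13 beats truth here (2 > 0).

13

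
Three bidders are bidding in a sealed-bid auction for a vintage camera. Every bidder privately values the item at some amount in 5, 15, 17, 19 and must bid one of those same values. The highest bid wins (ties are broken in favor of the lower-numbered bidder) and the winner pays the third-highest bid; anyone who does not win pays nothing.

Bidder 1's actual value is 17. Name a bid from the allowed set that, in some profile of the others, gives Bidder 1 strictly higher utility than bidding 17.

19

Suppose Bidder 2 bids 5 and Bidder 3 bids 19.
Bid 17: loses, pays 0, utility 0.
Bid 19: wins, pays 5, utility 17 - 5 = 12.
So bidding 19 beats truth here (12 > 0).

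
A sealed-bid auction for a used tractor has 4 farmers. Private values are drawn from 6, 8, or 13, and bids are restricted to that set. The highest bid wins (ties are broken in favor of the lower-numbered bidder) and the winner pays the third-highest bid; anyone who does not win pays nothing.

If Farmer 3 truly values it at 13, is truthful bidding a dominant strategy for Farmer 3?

Yes

Check each profile of the others' bids and compare truth against every alternative bid.
Others bid (6, 6, 13): truth gives 7, best alternative gives 0.
Others bid (6, 8, 6): truth gives 7, best alternative gives 0.
Others bid (8, 6, 6): truth gives 7, best alternative gives 0.
Others bid (6, 8, 8): truth gives 5, best alternative gives 0.
Others bid (6, 8, 13): truth gives 5, best alternative gives 0.
Others bid (8, 6, 8): truth gives 5, best alternative gives 0.
(Remaining 21 profiles checked similarly; truth is weakly best in each.)
In every case the truthful bid is at least as good as any alternative, so it is a dominant strategy.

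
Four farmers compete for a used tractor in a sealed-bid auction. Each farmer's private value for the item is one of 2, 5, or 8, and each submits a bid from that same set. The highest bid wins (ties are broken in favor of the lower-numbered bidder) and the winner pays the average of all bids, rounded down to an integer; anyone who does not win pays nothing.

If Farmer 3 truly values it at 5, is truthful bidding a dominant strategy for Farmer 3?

No

Consider the case where Farmer 1 bids 2, Farmer 2 bids 5 and Farmer 4 bids 2.
Truthful bid 5: loses, pays 0, utility 0.
Bid 8 instead: wins, pays 4, utility 5 - 4 = 1.
Since 1 > 0, bidding 8 is strictly better here, so truthful bidding is not dominant.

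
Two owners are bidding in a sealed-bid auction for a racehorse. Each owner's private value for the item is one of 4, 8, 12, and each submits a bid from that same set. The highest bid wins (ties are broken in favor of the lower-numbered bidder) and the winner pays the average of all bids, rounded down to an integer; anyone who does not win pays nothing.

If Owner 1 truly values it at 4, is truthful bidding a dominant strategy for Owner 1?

Check each profile of the others' bids and compare truth against every alternative bid.
Others bid (8): truth gives 0, best alternative gives -4.
Others bid (4): truth gives 0, best alternative gives -2.
Others bid (12): truth gives 0, best alternative gives 0.
In every case the truthful bid is at least as good as any alternative, so it is a dominant strategy.

Yes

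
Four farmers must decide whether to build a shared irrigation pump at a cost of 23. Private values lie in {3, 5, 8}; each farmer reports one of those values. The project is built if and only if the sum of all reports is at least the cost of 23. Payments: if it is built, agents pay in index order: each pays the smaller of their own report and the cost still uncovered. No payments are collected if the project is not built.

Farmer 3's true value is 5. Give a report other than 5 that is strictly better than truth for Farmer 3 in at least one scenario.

3

Suppose Farmer 1 reports 5, Farmer 2 reports 8 and Farmer 4 reports 8.
Report 5: project built, pays 5, utility 5 - 5 = 0.
Report 3: project built, pays 3, utility 5 - 3 = 2.
So reporting 3 beats truth here (2 > 0).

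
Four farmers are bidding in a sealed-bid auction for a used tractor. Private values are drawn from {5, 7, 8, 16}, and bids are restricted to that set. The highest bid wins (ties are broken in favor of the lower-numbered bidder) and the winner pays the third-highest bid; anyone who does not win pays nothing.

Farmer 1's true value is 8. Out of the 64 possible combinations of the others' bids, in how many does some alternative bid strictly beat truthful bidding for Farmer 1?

Others bid (5, 5, 16): truth gives 0; bid 16 gives 3 > 0. Violating.
Others bid (5, 7, 16): truth gives 0; bid 16 gives 1 > 0. Violating.
Others bid (5, 16, 5): truth gives 0; bid 16 gives 3 > 0. Violating.
Others bid (5, 16, 7): truth gives 0; bid 16 gives 1 > 0. Violating.
Others bid (5, 5, 5): truth gives 3; no alternative beats it.
Others bid (5, 5, 7): truth gives 3; no alternative beats it.
(Checking all 64 profiles: 12 have a profitable deviation, 52 do not.)

12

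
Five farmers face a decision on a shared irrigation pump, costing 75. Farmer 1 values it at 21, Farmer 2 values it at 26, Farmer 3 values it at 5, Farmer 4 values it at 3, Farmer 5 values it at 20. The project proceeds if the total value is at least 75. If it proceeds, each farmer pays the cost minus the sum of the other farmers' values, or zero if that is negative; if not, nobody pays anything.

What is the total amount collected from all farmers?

Total value 75 ≥ cost 75, so it is built.
Farmer 1: others sum to 54; max(0, 75 - 54) = 21.
Farmer 2: others sum to 49; max(0, 75 - 49) = 26.
Farmer 3: others sum to 70; max(0, 75 - 70) = 5.
Farmer 4: others sum to 72; max(0, 75 - 72) = 3.
Farmer 5: others sum to 55; max(0, 75 - 55) = 20.
Total collected = 21 + 26 + 5 + 3 + 20 = 75.

75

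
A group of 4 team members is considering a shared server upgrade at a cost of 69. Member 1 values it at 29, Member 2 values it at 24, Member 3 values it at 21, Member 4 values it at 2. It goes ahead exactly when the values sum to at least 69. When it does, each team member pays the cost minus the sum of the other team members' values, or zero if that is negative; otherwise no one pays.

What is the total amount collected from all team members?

Total value 76 ≥ cost 69, so it is built.
Member 1: others sum to 47; max(0, 69 - 47) = 22.
Member 2: others sum to 52; max(0, 69 - 52) = 17.
Member 3: others sum to 55; max(0, 69 - 55) = 14.
Member 4: others sum to 74; max(0, 69 - 74) = 0.
Total collected = 22 + 17 + 14 + 0 = 53.

53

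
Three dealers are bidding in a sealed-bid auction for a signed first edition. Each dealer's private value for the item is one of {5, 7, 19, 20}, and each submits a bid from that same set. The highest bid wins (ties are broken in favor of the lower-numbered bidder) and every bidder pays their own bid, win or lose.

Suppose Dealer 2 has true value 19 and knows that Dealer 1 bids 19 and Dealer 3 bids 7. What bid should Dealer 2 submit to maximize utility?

Bid 5: loses but pays 5, utility -5.
Bid 7: loses but pays 7, utility -7.
Bid 19: loses but pays 19, utility -19.
Bid 20: wins, pays 20, utility 19 - 20 = -1.
The best choice is 20 with utility -1.

20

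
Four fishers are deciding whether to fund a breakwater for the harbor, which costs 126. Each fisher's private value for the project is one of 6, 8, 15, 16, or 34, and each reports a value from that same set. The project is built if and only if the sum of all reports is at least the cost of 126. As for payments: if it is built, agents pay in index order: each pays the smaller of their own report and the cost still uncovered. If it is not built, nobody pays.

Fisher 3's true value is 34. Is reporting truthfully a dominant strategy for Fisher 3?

Check each profile of the others' reports and compare truth against every alternative report.
Others report (6, 6, 6): truth gives 0, best alternative gives 0.
Others report (6, 6, 8): truth gives 0, best alternative gives 0.
Others report (6, 6, 15): truth gives 0, best alternative gives 0.
Others report (6, 6, 16): truth gives 0, best alternative gives 0.
Others report (6, 6, 34): truth gives 0, best alternative gives 0.
Others report (6, 8, 6): truth gives 0, best alternative gives 0.
(Remaining 119 profiles checked similarly; truth is weakly best in each.)
In every case the truthful report is at least as good as any alternative, so it is a dominant strategy.

Yes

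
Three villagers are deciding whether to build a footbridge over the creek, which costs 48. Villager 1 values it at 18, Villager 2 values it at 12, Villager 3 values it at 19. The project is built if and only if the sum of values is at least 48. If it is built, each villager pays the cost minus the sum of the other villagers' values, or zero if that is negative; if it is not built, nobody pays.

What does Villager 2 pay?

11

Total value 49 ≥ cost 48, so the project is built.
The other villagers' values sum to 37.
Cost minus that sum is 48 - 37 = 11.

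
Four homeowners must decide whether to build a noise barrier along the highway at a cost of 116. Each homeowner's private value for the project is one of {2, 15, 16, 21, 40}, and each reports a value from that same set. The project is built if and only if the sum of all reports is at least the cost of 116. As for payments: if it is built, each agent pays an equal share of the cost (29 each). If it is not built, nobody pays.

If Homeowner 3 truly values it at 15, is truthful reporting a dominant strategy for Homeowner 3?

Consider the case where Homeowner 1 reports 21, Homeowner 2 reports 40 and Homeowner 4 reports 40.
Truthful report 15: project built, pays 29, utility 15 - 29 = -14.
Report 2 instead: project not built, utility 0.
Since 0 > -14, reporting 2 is strictly better here, so truthful reporting is not dominant.

No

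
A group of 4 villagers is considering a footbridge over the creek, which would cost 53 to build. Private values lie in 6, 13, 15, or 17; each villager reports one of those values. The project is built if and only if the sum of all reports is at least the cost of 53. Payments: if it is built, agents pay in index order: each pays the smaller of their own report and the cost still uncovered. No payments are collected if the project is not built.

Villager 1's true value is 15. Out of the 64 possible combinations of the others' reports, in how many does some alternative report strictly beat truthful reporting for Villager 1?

29

Others report (6, 17, 17): truth gives 0; report 13 gives 2 > 0. Violating.
Others report (13, 13, 15): truth gives 0; report 13 gives 2 > 0. Violating.
Others report (13, 13, 17): truth gives 0; report 13 gives 2 > 0. Violating.
Others report (13, 15, 13): truth gives 0; report 13 gives 2 > 0. Violating.
Others report (6, 6, 6): truth gives 0; no alternative beats it.
Others report (6, 6, 13): truth gives 0; no alternative beats it.
(Checking all 64 profiles: 29 have a profitable deviation, 35 do not.)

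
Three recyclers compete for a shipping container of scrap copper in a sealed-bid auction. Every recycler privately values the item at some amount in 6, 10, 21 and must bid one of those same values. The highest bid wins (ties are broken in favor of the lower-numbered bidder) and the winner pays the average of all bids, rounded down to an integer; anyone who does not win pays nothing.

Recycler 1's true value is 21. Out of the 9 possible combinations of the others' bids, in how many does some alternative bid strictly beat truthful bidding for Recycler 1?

4

Others bid (6, 6): truth gives 10; bid 6 gives 15 > 10. Violating.
Others bid (6, 10): truth gives 9; bid 10 gives 13 > 9. Violating.
Others bid (10, 6): truth gives 9; bid 10 gives 13 > 9. Violating.
Others bid (10, 10): truth gives 8; bid 10 gives 11 > 8. Violating.
Others bid (6, 21): truth gives 5; no alternative beats it.
Others bid (10, 21): truth gives 4; no alternative beats it.
(Checking all 9 profiles: 4 have a profitable deviation, 5 do not.)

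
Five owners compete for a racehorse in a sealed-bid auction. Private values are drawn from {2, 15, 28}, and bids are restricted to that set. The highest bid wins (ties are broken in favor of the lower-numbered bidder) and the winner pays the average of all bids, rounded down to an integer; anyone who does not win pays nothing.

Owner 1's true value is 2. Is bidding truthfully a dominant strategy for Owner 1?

Yes

Check each profile of the others' bids and compare truth against every alternative bid.
Others bid (15, 15, 15, 15): truth gives 0, best alternative gives -13.
Others bid (2, 15, 15, 15): truth gives 0, best alternative gives -10.
Others bid (15, 2, 15, 15): truth gives 0, best alternative gives -10.
Others bid (15, 15, 2, 15): truth gives 0, best alternative gives -10.
Others bid (15, 15, 15, 2): truth gives 0, best alternative gives -10.
Others bid (2, 2, 15, 15): truth gives 0, best alternative gives -7.
(Remaining 75 profiles checked similarly; truth is weakly best in each.)
In every case the truthful bid is at least as good as any alternative, so it is a dominant strategy.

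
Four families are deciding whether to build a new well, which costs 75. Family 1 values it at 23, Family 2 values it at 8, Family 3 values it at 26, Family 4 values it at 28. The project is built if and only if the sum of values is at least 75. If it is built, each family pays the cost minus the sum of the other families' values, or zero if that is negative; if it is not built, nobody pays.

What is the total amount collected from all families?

Total value 85 ≥ cost 75, so it is built.
Family 1: others sum to 62; max(0, 75 - 62) = 13.
Family 2: others sum to 77; max(0, 75 - 77) = 0.
Family 3: others sum to 59; max(0, 75 - 59) = 16.
Family 4: others sum to 57; max(0, 75 - 57) = 18.
Total collected = 13 + 0 + 16 + 18 = 47.

47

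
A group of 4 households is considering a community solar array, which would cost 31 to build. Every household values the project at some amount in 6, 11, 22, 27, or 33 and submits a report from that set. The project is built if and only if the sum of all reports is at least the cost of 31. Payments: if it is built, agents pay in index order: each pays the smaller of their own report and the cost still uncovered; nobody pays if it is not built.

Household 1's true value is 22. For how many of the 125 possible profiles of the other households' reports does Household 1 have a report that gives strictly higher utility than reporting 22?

Others report (6, 6, 11): truth gives 0; report 11 gives 11 > 0. Violating.
Others report (6, 6, 22): truth gives 0; report 6 gives 16 > 0. Violating.
Others report (6, 6, 27): truth gives 0; report 6 gives 16 > 0. Violating.
Others report (6, 6, 33): truth gives 0; report 6 gives 16 > 0. Violating.
Others report (6, 6, 6): truth gives 0; no alternative beats it.
(Checking all 125 profiles: 124 have a profitable deviation, 1 does not.)

124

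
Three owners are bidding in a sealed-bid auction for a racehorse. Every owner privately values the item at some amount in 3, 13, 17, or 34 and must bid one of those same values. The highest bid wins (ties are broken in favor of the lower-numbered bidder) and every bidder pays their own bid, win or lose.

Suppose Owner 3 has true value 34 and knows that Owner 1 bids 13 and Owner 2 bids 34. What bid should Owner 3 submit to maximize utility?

Bid 3: loses but pays 3, utility -3.
Bid 13: loses but pays 13, utility -13.
Bid 17: loses but pays 17, utility -17.
Bid 34: loses but pays 34, utility -34.
The best choice is 3 with utility -3.

3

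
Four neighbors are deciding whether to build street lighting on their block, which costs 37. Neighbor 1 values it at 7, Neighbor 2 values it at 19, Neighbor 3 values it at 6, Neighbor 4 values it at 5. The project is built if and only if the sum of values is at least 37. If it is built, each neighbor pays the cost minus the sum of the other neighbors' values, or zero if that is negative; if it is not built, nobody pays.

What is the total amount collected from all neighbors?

37

Total value 37 ≥ cost 37, so it is built.
Neighbor 1: others sum to 30; max(0, 37 - 30) = 7.
Neighbor 2: others sum to 18; max(0, 37 - 18) = 19.
Neighbor 3: others sum to 31; max(0, 37 - 31) = 6.
Neighbor 4: others sum to 32; max(0, 37 - 32) = 5.
Total collected = 7 + 19 + 6 + 5 = 37.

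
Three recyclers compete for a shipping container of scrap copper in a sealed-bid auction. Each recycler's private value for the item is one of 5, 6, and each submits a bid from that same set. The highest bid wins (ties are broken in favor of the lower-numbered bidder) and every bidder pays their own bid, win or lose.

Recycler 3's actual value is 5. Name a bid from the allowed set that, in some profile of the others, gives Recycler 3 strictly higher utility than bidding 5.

Suppose Recycler 1 bids 5 and Recycler 2 bids 5.
Bid 5: loses but pays 5, utility -5.
Bid 6: wins, pays 6, utility 5 - 6 = -1.
So bidding 6 beats truth here (-1 > -5).

6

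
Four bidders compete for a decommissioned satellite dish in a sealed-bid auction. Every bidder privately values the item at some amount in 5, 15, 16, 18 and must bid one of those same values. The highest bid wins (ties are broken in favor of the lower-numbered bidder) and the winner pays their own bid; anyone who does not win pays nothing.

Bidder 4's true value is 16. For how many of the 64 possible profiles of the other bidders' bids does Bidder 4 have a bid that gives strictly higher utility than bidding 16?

Others bid (5, 5, 5): truth gives 0; bid 15 gives 1 > 0. Violating.
Others bid (5, 5, 15): truth gives 0; no alternative beats it.
Others bid (5, 5, 16): truth gives 0; no alternative beats it.
(Checking all 64 profiles: 1 has a profitable deviation, 63 do not.)

1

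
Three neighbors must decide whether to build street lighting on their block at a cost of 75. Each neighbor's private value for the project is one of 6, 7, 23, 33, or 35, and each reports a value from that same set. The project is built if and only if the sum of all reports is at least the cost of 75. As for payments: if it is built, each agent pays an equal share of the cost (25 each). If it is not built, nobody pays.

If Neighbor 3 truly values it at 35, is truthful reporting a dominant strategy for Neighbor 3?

Yes

Check each profile of the others' reports and compare truth against every alternative report.
Others report (6, 35): truth gives 10, best alternative gives 0.
Others report (7, 33): truth gives 10, best alternative gives 0.
Others report (33, 7): truth gives 10, best alternative gives 0.
Others report (35, 6): truth gives 10, best alternative gives 0.
Others report (7, 35): truth gives 10, best alternative gives 10.
Others report (23, 23): truth gives 10, best alternative gives 10.
(Remaining 19 profiles checked similarly; truth is weakly best in each.)
In every case the truthful report is at least as good as any alternative, so it is a dominant strategy.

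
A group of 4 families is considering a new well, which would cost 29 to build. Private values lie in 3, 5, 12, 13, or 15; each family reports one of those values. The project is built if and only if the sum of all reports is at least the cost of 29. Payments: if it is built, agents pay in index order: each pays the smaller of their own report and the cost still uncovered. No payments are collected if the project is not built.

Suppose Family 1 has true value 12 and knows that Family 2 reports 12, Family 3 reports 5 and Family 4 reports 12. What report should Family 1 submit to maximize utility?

Report 3: project built, pays 3, utility 12 - 3 = 9.
Report 5: project built, pays 5, utility 12 - 5 = 7.
Report 12: project built, pays 12, utility 12 - 12 = 0.
Report 13: project built, pays 13, utility 12 - 13 = -1.
Report 15: project built, pays 15, utility 12 - 15 = -3.
The best choice is 3 with utility 9.

3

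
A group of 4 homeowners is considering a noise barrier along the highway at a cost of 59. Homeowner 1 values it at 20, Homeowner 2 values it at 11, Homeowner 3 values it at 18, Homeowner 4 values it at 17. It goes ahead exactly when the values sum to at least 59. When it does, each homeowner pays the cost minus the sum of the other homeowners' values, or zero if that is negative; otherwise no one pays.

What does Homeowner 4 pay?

10

Total value 66 ≥ cost 59, so the project is built.
The other homeowners' values sum to 49.
Cost minus that sum is 59 - 49 = 10.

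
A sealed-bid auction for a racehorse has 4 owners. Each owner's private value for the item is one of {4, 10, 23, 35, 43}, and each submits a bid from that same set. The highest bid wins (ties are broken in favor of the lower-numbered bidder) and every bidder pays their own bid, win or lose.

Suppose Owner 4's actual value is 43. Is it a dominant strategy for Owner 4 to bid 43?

Consider the case where Owner 1 bids 4, Owner 2 bids 4 and Owner 3 bids 4.
Truthful bid 43: wins, pays 43, utility 43 - 43 = 0.
Bid 10 instead: wins, pays 10, utility 43 - 10 = 33.
Since 33 > 0, bidding 10 is strictly better here, so truthful bidding is not dominant.

No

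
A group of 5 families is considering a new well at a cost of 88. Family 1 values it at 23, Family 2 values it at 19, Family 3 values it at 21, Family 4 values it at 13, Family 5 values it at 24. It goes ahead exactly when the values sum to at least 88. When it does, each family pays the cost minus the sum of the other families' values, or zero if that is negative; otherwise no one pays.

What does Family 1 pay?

11

Total value 100 ≥ cost 88, so the project is built.
The other families' values sum to 77.
Cost minus that sum is 88 - 77 = 11.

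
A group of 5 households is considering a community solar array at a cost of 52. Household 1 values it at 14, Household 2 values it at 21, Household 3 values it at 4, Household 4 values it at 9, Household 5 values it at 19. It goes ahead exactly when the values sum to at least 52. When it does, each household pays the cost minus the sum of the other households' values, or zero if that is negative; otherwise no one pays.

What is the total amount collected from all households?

10

Total value 67 ≥ cost 52, so it is built.
Household 1: others sum to 53; max(0, 52 - 53) = 0.
Household 2: others sum to 46; max(0, 52 - 46) = 6.
Household 3: others sum to 63; max(0, 52 - 63) = 0.
Household 4: others sum to 58; max(0, 52 - 58) = 0.
Household 5: others sum to 48; max(0, 52 - 48) = 4.
Total collected = 0 + 6 + 0 + 0 + 4 = 10.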